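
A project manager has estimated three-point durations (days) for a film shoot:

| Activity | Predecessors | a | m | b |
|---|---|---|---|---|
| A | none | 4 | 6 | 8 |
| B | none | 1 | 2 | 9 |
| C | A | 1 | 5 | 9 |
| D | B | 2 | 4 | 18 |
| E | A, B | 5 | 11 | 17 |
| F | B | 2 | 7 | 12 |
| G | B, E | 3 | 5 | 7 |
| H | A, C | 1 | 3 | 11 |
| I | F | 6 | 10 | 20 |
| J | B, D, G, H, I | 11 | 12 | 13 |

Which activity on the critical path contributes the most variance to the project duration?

E

te_A = (4 + 4·6 + 8)/6 = 36/6 = 6; σ²_A = ((8−4)/6)² = 0.444
te_B = (1 + 4·2 + 9)/6 = 18/6 = 3; σ²_B = ((9−1)/6)² = 1.778
te_C = (1 + 4·5 + 9)/6 = 30/6 = 5; σ²_C = ((9−1)/6)² = 1.778
te_D = (2 + 4·4 + 18)/6 = 36/6 = 6; σ²_D = ((18−2)/6)² = 7.111
te_E = (5 + 4·11 + 17)/6 = 66/6 = 11; σ²_E = ((17−5)/6)² = 4.000
te_F = (2 + 4·7 + 12)/6 = 42/6 = 7; σ²_F = ((12−2)/6)² = 2.778
te_G = (3 + 4·5 + 7)/6 = 30/6 = 5; σ²_G = ((7−3)/6)² = 0.444
te_H = (1 + 4·3 + 11)/6 = 24/6 = 4; σ²_H = ((11−1)/6)² = 2.778
te_I = (6 + 4·10 + 20)/6 = 66/6 = 11; σ²_I = ((20−6)/6)² = 5.444
te_J = (11 + 4·12 + 13)/6 = 72/6 = 12; σ²_J = ((13−11)/6)² = 0.111

Forward pass:
ES_A = 0; EF_A = 6
ES_B = 0; EF_B = 3
ES_C = 6; EF_C = 6+5 = 11
ES_D = 3; EF_D = 3+6 = 9
ES_E = max(EF_A=6, EF_B=3) = 6; EF_E = 6+11 = 17
ES_F = 3; EF_F = 3+7 = 10
ES_G = max(EF_B=3, EF_E=17) = 17; EF_G = 17+5 = 22
ES_H = max(EF_A=6, EF_C=11) = 11; EF_H = 11+4 = 15
ES_I = 10; EF_I = 10+11 = 21
ES_J = max(EF_B=3, EF_D=9, EF_G=22, EF_H=15, EF_I=21) = 22; EF_J = 22+12 = 34
Expected project duration μ = 34 days. Critical path: A → E → G → J.

Variances on critical path: σ²_A=0.444, σ²_E=4.000, σ²_G=0.444, σ²_J=0.111.
Largest is σ²_E = 4.000.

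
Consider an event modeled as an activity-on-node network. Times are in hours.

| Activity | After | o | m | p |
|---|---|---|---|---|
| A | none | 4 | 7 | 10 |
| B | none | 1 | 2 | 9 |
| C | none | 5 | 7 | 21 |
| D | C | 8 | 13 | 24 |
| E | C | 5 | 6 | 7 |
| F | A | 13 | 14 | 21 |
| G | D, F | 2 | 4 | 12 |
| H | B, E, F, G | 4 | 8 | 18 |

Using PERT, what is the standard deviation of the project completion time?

4.74 hours

te_A = (4 + 4·7 + 10)/6 = 42/6 = 7; σ²_A = ((10−4)/6)² = 1.000
te_B = (1 + 4·2 + 9)/6 = 18/6 = 3; σ²_B = ((9−1)/6)² = 1.778
te_C = (5 + 4·7 + 21)/6 = 54/6 = 9; σ²_C = ((21−5)/6)² = 7.111
te_D = (8 + 4·13 + 24)/6 = 84/6 = 14; σ²_D = ((24−8)/6)² = 7.111
te_E = (5 + 4·6 + 7)/6 = 36/6 = 6; σ²_E = ((7−5)/6)² = 0.111
te_F = (13 + 4·14 + 21)/6 = 90/6 = 15; σ²_F = ((21−13)/6)² = 1.778
te_G = (2 + 4·4 + 12)/6 = 30/6 = 5; σ²_G = ((12−2)/6)² = 2.778
te_H = (4 + 4·8 + 18)/6 = 54/6 = 9; σ²_H = ((18−4)/6)² = 5.444

Forward pass:
ES_A = 0; EF_A = 7
ES_B = 0; EF_B = 3
ES_C = 0; EF_C = 9
ES_D = 9; EF_D = 9+14 = 23
ES_E = 9; EF_E = 9+6 = 15
ES_F = 7; EF_F = 7+15 = 22
ES_G = max(EF_D=23, EF_F=22) = 23; EF_G = 23+5 = 28
ES_H = max(EF_B=3, EF_E=15, EF_F=22, EF_G=28) = 28; EF_H = 28+9 = 37
Expected project duration μ = 37 hours. Critical path: C → D → G → H.

Variance along critical path = 7.111 + 7.111 + 2.778 + 5.444 = 22.444
σ = √22.444 = 4.738 hours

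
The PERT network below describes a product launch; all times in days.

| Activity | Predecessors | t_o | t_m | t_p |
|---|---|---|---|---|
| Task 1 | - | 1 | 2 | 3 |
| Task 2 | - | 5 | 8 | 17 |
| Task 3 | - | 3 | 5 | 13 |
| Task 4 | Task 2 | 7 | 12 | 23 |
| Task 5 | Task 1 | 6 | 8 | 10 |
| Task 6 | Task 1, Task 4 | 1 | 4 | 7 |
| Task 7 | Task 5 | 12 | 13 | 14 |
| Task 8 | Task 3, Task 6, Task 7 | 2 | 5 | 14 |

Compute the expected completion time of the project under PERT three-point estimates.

te_Task 1 = (1 + 4·2 + 3)/6 = 12/6 = 2
te_Task 2 = (5 + 4·8 + 17)/6 = 54/6 = 9
te_Task 3 = (3 + 4·5 + 13)/6 = 36/6 = 6
te_Task 4 = (7 + 4·12 + 23)/6 = 78/6 = 13
te_Task 5 = (6 + 4·8 + 10)/6 = 48/6 = 8
te_Task 6 = (1 + 4·4 + 7)/6 = 24/6 = 4
te_Task 7 = (12 + 4·13 + 14)/6 = 78/6 = 13
te_Task 8 = (2 + 4·5 + 14)/6 = 36/6 = 6

Forward pass:
ES_Task 1 = 0; EF_Task 1 = 2
ES_Task 2 = 0; EF_Task 2 = 9
ES_Task 3 = 0; EF_Task 3 = 6
ES_Task 4 = 9; EF_Task 4 = 9+13 = 22
ES_Task 5 = 2; EF_Task 5 = 2+8 = 10
ES_Task 6 = max(EF_Task 1=2, EF_Task 4=22) = 22; EF_Task 6 = 22+4 = 26
ES_Task 7 = 10; EF_Task 7 = 10+13 = 23
ES_Task 8 = max(EF_Task 3=6, EF_Task 6=26, EF_Task 7=23) = 26; EF_Task 8 = 26+6 = 32
Expected project duration μ = 32 days. Critical path: Task 2 → Task 4 → Task 6 → Task 8.

32 days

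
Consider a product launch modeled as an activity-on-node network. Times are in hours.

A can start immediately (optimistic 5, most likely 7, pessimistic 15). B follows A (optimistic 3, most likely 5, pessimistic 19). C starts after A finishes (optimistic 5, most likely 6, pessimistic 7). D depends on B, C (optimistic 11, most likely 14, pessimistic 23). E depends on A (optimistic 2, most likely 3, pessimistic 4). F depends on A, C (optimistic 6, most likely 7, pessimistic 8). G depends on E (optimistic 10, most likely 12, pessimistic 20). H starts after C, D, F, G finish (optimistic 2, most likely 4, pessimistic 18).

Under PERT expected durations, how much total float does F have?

te_A = (5 + 4·7 + 15)/6 = 48/6 = 8
te_B = (3 + 4·5 + 19)/6 = 42/6 = 7
te_C = (5 + 4·6 + 7)/6 = 36/6 = 6
te_D = (11 + 4·14 + 23)/6 = 90/6 = 15
te_E = (2 + 4·3 + 4)/6 = 18/6 = 3
te_F = (6 + 4·7 + 8)/6 = 42/6 = 7
te_G = (10 + 4·12 + 20)/6 = 78/6 = 13
te_H = (2 + 4·4 + 18)/6 = 36/6 = 6

Forward pass:
ES_A = 0; EF_A = 8
ES_B = 8; EF_B = 8+7 = 15
ES_C = 8; EF_C = 8+6 = 14
ES_D = max(EF_B=15, EF_C=14) = 15; EF_D = 15+15 = 30
ES_E = 8; EF_E = 8+3 = 11
ES_F = max(EF_A=8, EF_C=14) = 14; EF_F = 14+7 = 21
ES_G = 11; EF_G = 11+13 = 24
ES_H = max(EF_C=14, EF_D=30, EF_F=21, EF_G=24) = 30; EF_H = 30+6 = 36
Expected project duration μ = 36 hours. Critical path: A → B → D → H.

Backward pass:
LF_H = 36; LS_H = 36−6 = 30
LF_G = LS_H = 30; LS_G = 30−13 = 17
LF_F = LS_H = 30; LS_F = 30−7 = 23
LF_E = LS_G = 17; LS_E = 17−3 = 14
LF_D = LS_H = 30; LS_D = 30−15 = 15
LF_C = min(LS_D=15, LS_F=23, LS_H=30) = 15; LS_C = 15−6 = 9
LF_B = LS_D = 15; LS_B = 15−7 = 8
LF_A = min(LS_B=8, LS_C=9, LS_E=14, LS_F=23) = 8; LS_A = 8−8 = 0
Slack_F = LS_F − ES_F = 23 − 14 = 9

9 hours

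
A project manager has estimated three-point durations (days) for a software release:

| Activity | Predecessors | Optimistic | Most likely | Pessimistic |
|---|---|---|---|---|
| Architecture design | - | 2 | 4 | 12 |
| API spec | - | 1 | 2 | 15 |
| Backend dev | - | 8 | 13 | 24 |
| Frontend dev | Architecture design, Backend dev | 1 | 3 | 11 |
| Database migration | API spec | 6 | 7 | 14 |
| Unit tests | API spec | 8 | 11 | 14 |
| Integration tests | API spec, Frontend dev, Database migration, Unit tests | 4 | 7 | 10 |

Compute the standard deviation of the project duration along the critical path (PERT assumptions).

te_Architecture design = (2 + 4·4 + 12)/6 = 30/6 = 5; σ²_Architecture design = ((12−2)/6)² = 2.778
te_API spec = (1 + 4·2 + 15)/6 = 24/6 = 4; σ²_API spec = ((15−1)/6)² = 5.444
te_Backend dev = (8 + 4·13 + 24)/6 = 84/6 = 14; σ²_Backend dev = ((24−8)/6)² = 7.111
te_Frontend dev = (1 + 4·3 + 11)/6 = 24/6 = 4; σ²_Frontend dev = ((11−1)/6)² = 2.778
te_Database migration = (6 + 4·7 + 14)/6 = 48/6 = 8; σ²_Database migration = ((14−6)/6)² = 1.778
te_Unit tests = (8 + 4·11 + 14)/6 = 66/6 = 11; σ²_Unit tests = ((14−8)/6)² = 1.000
te_Integration tests = (4 + 4·7 + 10)/6 = 42/6 = 7; σ²_Integration tests = ((10−4)/6)² = 1.000

Forward pass:
ES_Architecture design = 0; EF_Architecture design = 5
ES_API spec = 0; EF_API spec = 4
ES_Backend dev = 0; EF_Backend dev = 14
ES_Frontend dev = max(EF_Architecture design=5, EF_Backend dev=14) = 14; EF_Frontend dev = 14+4 = 18
ES_Database migration = 4; EF_Database migration = 4+8 = 12
ES_Unit tests = 4; EF_Unit tests = 4+11 = 15
ES_Integration tests = max(EF_API spec=4, EF_Frontend dev=18, EF_Database migration=12, EF_Unit tests=15) = 18; EF_Integration tests = 18+7 = 25
Expected project duration μ = 25 days. Critical path: Backend dev → Frontend dev → Integration tests.

Variance along critical path = 7.111 + 2.778 + 1.000 = 10.889
σ = √10.889 = 3.300 days

3.30 days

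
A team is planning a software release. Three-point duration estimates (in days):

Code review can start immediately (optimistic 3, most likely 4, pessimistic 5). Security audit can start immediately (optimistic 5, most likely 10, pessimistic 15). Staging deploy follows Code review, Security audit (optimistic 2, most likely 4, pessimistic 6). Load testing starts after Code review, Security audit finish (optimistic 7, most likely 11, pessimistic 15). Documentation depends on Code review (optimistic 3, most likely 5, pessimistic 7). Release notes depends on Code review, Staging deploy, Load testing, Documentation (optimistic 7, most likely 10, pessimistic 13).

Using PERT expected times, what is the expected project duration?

31 days

te_Code review = (3 + 4·4 + 5)/6 = 24/6 = 4
te_Security audit = (5 + 4·10 + 15)/6 = 60/6 = 10
te_Staging deploy = (2 + 4·4 + 6)/6 = 24/6 = 4
te_Load testing = (7 + 4·11 + 15)/6 = 66/6 = 11
te_Documentation = (3 + 4·5 + 7)/6 = 30/6 = 5
te_Release notes = (7 + 4·10 + 13)/6 = 60/6 = 10

Forward pass:
ES_Code review = 0; EF_Code review = 4
ES_Security audit = 0; EF_Security audit = 10
ES_Staging deploy = max(EF_Code review=4, EF_Security audit=10) = 10; EF_Staging deploy = 10+4 = 14
ES_Load testing = max(EF_Code review=4, EF_Security audit=10) = 10; EF_Load testing = 10+11 = 21
ES_Documentation = 4; EF_Documentation = 4+5 = 9
ES_Release notes = max(EF_Code review=4, EF_Staging deploy=14, EF_Load testing=21, EF_Documentation=9) = 21; EF_Release notes = 21+10 = 31
Expected project duration μ = 31 days. Critical path: Security audit → Load testing → Release notes.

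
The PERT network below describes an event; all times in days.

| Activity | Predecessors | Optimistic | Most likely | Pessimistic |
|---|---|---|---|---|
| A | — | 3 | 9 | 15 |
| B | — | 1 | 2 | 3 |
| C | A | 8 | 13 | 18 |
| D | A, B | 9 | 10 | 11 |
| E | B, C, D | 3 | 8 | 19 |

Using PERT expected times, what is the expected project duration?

te_A = (3 + 4·9 + 15)/6 = 54/6 = 9
te_B = (1 + 4·2 + 3)/6 = 12/6 = 2
te_C = (8 + 4·13 + 18)/6 = 78/6 = 13
te_D = (9 + 4·10 + 11)/6 = 60/6 = 10
te_E = (3 + 4·8 + 19)/6 = 54/6 = 9

Forward pass:
ES_A = 0; EF_A = 9
ES_B = 0; EF_B = 2
ES_C = 9; EF_C = 9+13 = 22
ES_D = max(EF_A=9, EF_B=2) = 9; EF_D = 9+10 = 19
ES_E = max(EF_B=2, EF_C=22, EF_D=19) = 22; EF_E = 22+9 = 31
Expected project duration μ = 31 days. Critical path: A → C → E.

31 days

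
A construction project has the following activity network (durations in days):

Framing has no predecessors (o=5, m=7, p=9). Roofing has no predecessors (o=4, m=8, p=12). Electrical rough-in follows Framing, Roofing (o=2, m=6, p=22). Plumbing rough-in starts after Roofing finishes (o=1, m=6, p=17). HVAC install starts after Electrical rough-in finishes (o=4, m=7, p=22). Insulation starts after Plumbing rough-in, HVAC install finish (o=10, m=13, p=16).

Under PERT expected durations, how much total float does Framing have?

te_Framing = (5 + 4·7 + 9)/6 = 42/6 = 7
te_Roofing = (4 + 4·8 + 12)/6 = 48/6 = 8
te_Electrical rough-in = (2 + 4·6 + 22)/6 = 48/6 = 8
te_Plumbing rough-in = (1 + 4·6 + 17)/6 = 42/6 = 7
te_HVAC install = (4 + 4·7 + 22)/6 = 54/6 = 9
te_Insulation = (10 + 4·13 + 16)/6 = 78/6 = 13

Forward pass:
ES_Framing = 0; EF_Framing = 7
ES_Roofing = 0; EF_Roofing = 8
ES_Electrical rough-in = max(EF_Framing=7, EF_Roofing=8) = 8; EF_Electrical rough-in = 8+8 = 16
ES_Plumbing rough-in = 8; EF_Plumbing rough-in = 8+7 = 15
ES_HVAC install = 16; EF_HVAC install = 16+9 = 25
ES_Insulation = max(EF_Plumbing rough-in=15, EF_HVAC install=25) = 25; EF_Insulation = 25+13 = 38
Expected project duration μ = 38 days. Critical path: Roofing → Electrical rough-in → HVAC install → Insulation.

Backward pass:
LF_Insulation = 38; LS_Insulation = 38−13 = 25
LF_HVAC install = LS_Insulation = 25; LS_HVAC install = 25−9 = 16
LF_Plumbing rough-in = LS_Insulation = 25; LS_Plumbing rough-in = 25−7 = 18
LF_Electrical rough-in = LS_HVAC install = 16; LS_Electrical rough-in = 16−8 = 8
LF_Roofing = min(LS_Electrical rough-in=8, LS_Plumbing rough-in=18) = 8; LS_Roofing = 8−8 = 0
LF_Framing = LS_Electrical rough-in = 8; LS_Framing = 8−7 = 1
Slack_Framing = LS_Framing − ES_Framing = 1 − 0 = 1

1 days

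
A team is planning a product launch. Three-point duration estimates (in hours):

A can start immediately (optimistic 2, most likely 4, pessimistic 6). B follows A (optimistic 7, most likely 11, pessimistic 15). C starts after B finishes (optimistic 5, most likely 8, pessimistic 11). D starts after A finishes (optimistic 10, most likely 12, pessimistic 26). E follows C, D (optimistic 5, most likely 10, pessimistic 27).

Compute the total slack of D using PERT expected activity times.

5 hours

te_A = (2 + 4·4 + 6)/6 = 24/6 = 4
te_B = (7 + 4·11 + 15)/6 = 66/6 = 11
te_C = (5 + 4·8 + 11)/6 = 48/6 = 8
te_D = (10 + 4·12 + 26)/6 = 84/6 = 14
te_E = (5 + 4·10 + 27)/6 = 72/6 = 12

Forward pass:
ES_A = 0; EF_A = 4
ES_B = 4; EF_B = 4+11 = 15
ES_C = 15; EF_C = 15+8 = 23
ES_D = 4; EF_D = 4+14 = 18
ES_E = max(EF_C=23, EF_D=18) = 23; EF_E = 23+12 = 35
Expected project duration μ = 35 hours. Critical path: A → B → C → E.

Backward pass:
LF_E = 35; LS_E = 35−12 = 23
LF_D = LS_E = 23; LS_D = 23−14 = 9
LF_C = LS_E = 23; LS_C = 23−8 = 15
LF_B = LS_C = 15; LS_B = 15−11 = 4
LF_A = min(LS_B=4, LS_D=9) = 4; LS_A = 4−4 = 0
Slack_D = LS_D − ES_D = 9 − 4 = 5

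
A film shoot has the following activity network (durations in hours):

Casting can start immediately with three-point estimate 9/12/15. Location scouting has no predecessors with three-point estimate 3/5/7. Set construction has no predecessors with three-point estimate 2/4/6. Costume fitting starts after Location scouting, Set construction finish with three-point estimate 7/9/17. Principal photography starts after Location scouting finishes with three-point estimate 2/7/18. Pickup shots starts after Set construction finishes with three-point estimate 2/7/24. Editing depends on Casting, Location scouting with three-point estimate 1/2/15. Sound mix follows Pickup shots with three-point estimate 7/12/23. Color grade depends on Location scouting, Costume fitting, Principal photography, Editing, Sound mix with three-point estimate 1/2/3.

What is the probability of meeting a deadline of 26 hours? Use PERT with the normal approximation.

0.332

te_Casting = (9 + 4·12 + 15)/6 = 72/6 = 12; σ²_Casting = ((15−9)/6)² = 1.000
te_Location scouting = (3 + 4·5 + 7)/6 = 30/6 = 5; σ²_Location scouting = ((7−3)/6)² = 0.444
te_Set construction = (2 + 4·4 + 6)/6 = 24/6 = 4; σ²_Set construction = ((6−2)/6)² = 0.444
te_Costume fitting = (7 + 4·9 + 17)/6 = 60/6 = 10; σ²_Costume fitting = ((17−7)/6)² = 2.778
te_Principal photography = (2 + 4·7 + 18)/6 = 48/6 = 8; σ²_Principal photography = ((18−2)/6)² = 7.111
te_Pickup shots = (2 + 4·7 + 24)/6 = 54/6 = 9; σ²_Pickup shots = ((24−2)/6)² = 13.444
te_Editing = (1 + 4·2 + 15)/6 = 24/6 = 4; σ²_Editing = ((15−1)/6)² = 5.444
te_Sound mix = (7 + 4·12 + 23)/6 = 78/6 = 13; σ²_Sound mix = ((23−7)/6)² = 7.111
te_Color grade = (1 + 4·2 + 3)/6 = 12/6 = 2; σ²_Color grade = ((3−1)/6)² = 0.111

Forward pass:
ES_Casting = 0; EF_Casting = 12
ES_Location scouting = 0; EF_Location scouting = 5
ES_Set construction = 0; EF_Set construction = 4
ES_Costume fitting = max(EF_Location scouting=5, EF_Set construction=4) = 5; EF_Costume fitting = 5+10 = 15
ES_Principal photography = 5; EF_Principal photography = 5+8 = 13
ES_Pickup shots = 4; EF_Pickup shots = 4+9 = 13
ES_Editing = max(EF_Casting=12, EF_Location scouting=5) = 12; EF_Editing = 12+4 = 16
ES_Sound mix = 13; EF_Sound mix = 13+13 = 26
ES_Color grade = max(EF_Location scouting=5, EF_Costume fitting=15, EF_Principal photography=13, EF_Editing=16, EF_Sound mix=26) = 26; EF_Color grade = 26+2 = 28
Expected project duration μ = 28 hours. Critical path: Set construction → Pickup shots → Sound mix → Color grade.

Variance along critical path = 0.444 + 13.444 + 7.111 + 0.111 = 21.111; σ = √21.111 = 4.595 hours.
Z = (26 − 28) / 4.595 = -0.435
P(T ≤ 26) = Φ(-0.435) ≈ 0.332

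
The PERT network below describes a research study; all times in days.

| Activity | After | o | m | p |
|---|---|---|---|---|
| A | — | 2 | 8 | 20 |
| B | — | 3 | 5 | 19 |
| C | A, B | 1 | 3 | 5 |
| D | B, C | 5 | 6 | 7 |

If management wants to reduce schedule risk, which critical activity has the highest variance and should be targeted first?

A

te_A = (2 + 4·8 + 20)/6 = 54/6 = 9; σ²_A = ((20−2)/6)² = 9.000
te_B = (3 + 4·5 + 19)/6 = 42/6 = 7; σ²_B = ((19−3)/6)² = 7.111
te_C = (1 + 4·3 + 5)/6 = 18/6 = 3; σ²_C = ((5−1)/6)² = 0.444
te_D = (5 + 4·6 + 7)/6 = 36/6 = 6; σ²_D = ((7−5)/6)² = 0.111

Forward pass:
ES_A = 0; EF_A = 9
ES_B = 0; EF_B = 7
ES_C = max(EF_A=9, EF_B=7) = 9; EF_C = 9+3 = 12
ES_D = max(EF_B=7, EF_C=12) = 12; EF_D = 12+6 = 18
Expected project duration μ = 18 days. Critical path: A → C → D.

Variances on critical path: σ²_A=9.000, σ²_C=0.444, σ²_D=0.111.
Largest is σ²_A = 9.000.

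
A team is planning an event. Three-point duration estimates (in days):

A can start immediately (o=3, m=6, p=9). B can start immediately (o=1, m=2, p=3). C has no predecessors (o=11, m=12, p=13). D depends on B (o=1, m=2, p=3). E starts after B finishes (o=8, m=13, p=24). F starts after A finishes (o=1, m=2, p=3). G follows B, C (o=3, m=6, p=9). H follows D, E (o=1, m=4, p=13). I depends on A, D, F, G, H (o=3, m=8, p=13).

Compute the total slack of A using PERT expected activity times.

te_A = (3 + 4·6 + 9)/6 = 36/6 = 6
te_B = (1 + 4·2 + 3)/6 = 12/6 = 2
te_C = (11 + 4·12 + 13)/6 = 72/6 = 12
te_D = (1 + 4·2 + 3)/6 = 12/6 = 2
te_E = (8 + 4·13 + 24)/6 = 84/6 = 14
te_F = (1 + 4·2 + 3)/6 = 12/6 = 2
te_G = (3 + 4·6 + 9)/6 = 36/6 = 6
te_H = (1 + 4·4 + 13)/6 = 30/6 = 5
te_I = (3 + 4·8 + 13)/6 = 48/6 = 8

Forward pass:
ES_A = 0; EF_A = 6
ES_B = 0; EF_B = 2
ES_C = 0; EF_C = 12
ES_D = 2; EF_D = 2+2 = 4
ES_E = 2; EF_E = 2+14 = 16
ES_F = 6; EF_F = 6+2 = 8
ES_G = max(EF_B=2, EF_C=12) = 12; EF_G = 12+6 = 18
ES_H = max(EF_D=4, EF_E=16) = 16; EF_H = 16+5 = 21
ES_I = max(EF_A=6, EF_D=4, EF_F=8, EF_G=18, EF_H=21) = 21; EF_I = 21+8 = 29
Expected project duration μ = 29 days. Critical path: B → E → H → I.

Backward pass:
LF_I = 29; LS_I = 29−8 = 21
LF_H = LS_I = 21; LS_H = 21−5 = 16
LF_G = LS_I = 21; LS_G = 21−6 = 15
LF_F = LS_I = 21; LS_F = 21−2 = 19
LF_E = LS_H = 16; LS_E = 16−14 = 2
LF_D = min(LS_H=16, LS_I=21) = 16; LS_D = 16−2 = 14
LF_C = LS_G = 15; LS_C = 15−12 = 3
LF_B = min(LS_D=14, LS_E=2, LS_G=15) = 2; LS_B = 2−2 = 0
LF_A = min(LS_F=19, LS_I=21) = 19; LS_A = 19−6 = 13
Slack_A = LS_A − ES_A = 13 − 0 = 13

13 days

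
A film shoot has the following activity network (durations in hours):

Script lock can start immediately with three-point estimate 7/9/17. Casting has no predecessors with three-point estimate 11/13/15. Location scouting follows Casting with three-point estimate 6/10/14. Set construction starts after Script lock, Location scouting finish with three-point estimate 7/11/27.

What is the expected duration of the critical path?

te_Script lock = (7 + 4·9 + 17)/6 = 60/6 = 10
te_Casting = (11 + 4·13 + 15)/6 = 78/6 = 13
te_Location scouting = (6 + 4·10 + 14)/6 = 60/6 = 10
te_Set construction = (7 + 4·11 + 27)/6 = 78/6 = 13

Forward pass:
ES_Script lock = 0; EF_Script lock = 10
ES_Casting = 0; EF_Casting = 13
ES_Location scouting = 13; EF_Location scouting = 13+10 = 23
ES_Set construction = max(EF_Script lock=10, EF_Location scouting=23) = 23; EF_Set construction = 23+13 = 36
Expected project duration μ = 36 hours. Critical path: Casting → Location scouting → Set construction.

36 hours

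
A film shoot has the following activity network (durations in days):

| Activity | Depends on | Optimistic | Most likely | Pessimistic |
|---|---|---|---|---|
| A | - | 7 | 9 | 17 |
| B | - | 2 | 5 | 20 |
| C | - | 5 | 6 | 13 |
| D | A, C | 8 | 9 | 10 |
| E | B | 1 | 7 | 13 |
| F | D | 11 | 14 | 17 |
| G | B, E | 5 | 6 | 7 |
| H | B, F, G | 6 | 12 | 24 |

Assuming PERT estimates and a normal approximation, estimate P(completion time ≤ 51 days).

0.918

te_A = (7 + 4·9 + 17)/6 = 60/6 = 10; σ²_A = ((17−7)/6)² = 2.778
te_B = (2 + 4·5 + 20)/6 = 42/6 = 7; σ²_B = ((20−2)/6)² = 9.000
te_C = (5 + 4·6 + 13)/6 = 42/6 = 7; σ²_C = ((13−5)/6)² = 1.778
te_D = (8 + 4·9 + 10)/6 = 54/6 = 9; σ²_D = ((10−8)/6)² = 0.111
te_E = (1 + 4·7 + 13)/6 = 42/6 = 7; σ²_E = ((13−1)/6)² = 4.000
te_F = (11 + 4·14 + 17)/6 = 84/6 = 14; σ²_F = ((17−11)/6)² = 1.000
te_G = (5 + 4·6 + 7)/6 = 36/6 = 6; σ²_G = ((7−5)/6)² = 0.111
te_H = (6 + 4·12 + 24)/6 = 78/6 = 13; σ²_H = ((24−6)/6)² = 9.000

Forward pass:
ES_A = 0; EF_A = 10
ES_B = 0; EF_B = 7
ES_C = 0; EF_C = 7
ES_D = max(EF_A=10, EF_C=7) = 10; EF_D = 10+9 = 19
ES_E = 7; EF_E = 7+7 = 14
ES_F = 19; EF_F = 19+14 = 33
ES_G = max(EF_B=7, EF_E=14) = 14; EF_G = 14+6 = 20
ES_H = max(EF_B=7, EF_F=33, EF_G=20) = 33; EF_H = 33+13 = 46
Expected project duration μ = 46 days. Critical path: A → D → F → H.

Variance along critical path = 2.778 + 0.111 + 1.000 + 9.000 = 12.889; σ = √12.889 = 3.590 days.
Z = (51 − 46) / 3.590 = 1.393
P(T ≤ 51) = Φ(1.393) ≈ 0.918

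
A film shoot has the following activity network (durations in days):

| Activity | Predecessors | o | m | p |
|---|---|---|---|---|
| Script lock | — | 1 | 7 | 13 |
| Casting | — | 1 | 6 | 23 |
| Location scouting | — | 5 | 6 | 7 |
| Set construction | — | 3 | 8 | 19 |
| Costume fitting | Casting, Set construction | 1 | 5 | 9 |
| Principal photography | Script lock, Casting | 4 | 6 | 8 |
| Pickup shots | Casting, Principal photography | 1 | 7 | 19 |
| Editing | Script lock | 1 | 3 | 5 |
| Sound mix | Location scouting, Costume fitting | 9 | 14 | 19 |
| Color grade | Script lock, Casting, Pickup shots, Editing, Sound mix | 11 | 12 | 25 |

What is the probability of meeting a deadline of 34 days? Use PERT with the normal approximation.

0.027

te_Script lock = (1 + 4·7 + 13)/6 = 42/6 = 7; σ²_Script lock = ((13−1)/6)² = 4.000
te_Casting = (1 + 4·6 + 23)/6 = 48/6 = 8; σ²_Casting = ((23−1)/6)² = 13.444
te_Location scouting = (5 + 4·6 + 7)/6 = 36/6 = 6; σ²_Location scouting = ((7−5)/6)² = 0.111
te_Set construction = (3 + 4·8 + 19)/6 = 54/6 = 9; σ²_Set construction = ((19−3)/6)² = 7.111
te_Costume fitting = (1 + 4·5 + 9)/6 = 30/6 = 5; σ²_Costume fitting = ((9−1)/6)² = 1.778
te_Principal photography = (4 + 4·6 + 8)/6 = 36/6 = 6; σ²_Principal photography = ((8−4)/6)² = 0.444
te_Pickup shots = (1 + 4·7 + 19)/6 = 48/6 = 8; σ²_Pickup shots = ((19−1)/6)² = 9.000
te_Editing = (1 + 4·3 + 5)/6 = 18/6 = 3; σ²_Editing = ((5−1)/6)² = 0.444
te_Sound mix = (9 + 4·14 + 19)/6 = 84/6 = 14; σ²_Sound mix = ((19−9)/6)² = 2.778
te_Color grade = (11 + 4·12 + 25)/6 = 84/6 = 14; σ²_Color grade = ((25−11)/6)² = 5.444

Forward pass:
ES_Script lock = 0; EF_Script lock = 7
ES_Casting = 0; EF_Casting = 8
ES_Location scouting = 0; EF_Location scouting = 6
ES_Set construction = 0; EF_Set construction = 9
ES_Costume fitting = max(EF_Casting=8, EF_Set construction=9) = 9; EF_Costume fitting = 9+5 = 14
ES_Principal photography = max(EF_Script lock=7, EF_Casting=8) = 8; EF_Principal photography = 8+6 = 14
ES_Pickup shots = max(EF_Casting=8, EF_Principal photography=14) = 14; EF_Pickup shots = 14+8 = 22
ES_Editing = 7; EF_Editing = 7+3 = 10
ES_Sound mix = max(EF_Location scouting=6, EF_Costume fitting=14) = 14; EF_Sound mix = 14+14 = 28
ES_Color grade = max(EF_Script lock=7, EF_Casting=8, EF_Pickup shots=22, EF_Editing=10, EF_Sound mix=28) = 28; EF_Color grade = 28+14 = 42
Expected project duration μ = 42 days. Critical path: Set construction → Costume fitting → Sound mix → Color grade.

Variance along critical path = 7.111 + 1.778 + 2.778 + 5.444 = 17.111; σ = √17.111 = 4.137 days.
Z = (34 − 42) / 4.137 = -1.934
P(T ≤ 34) = Φ(-1.934) ≈ 0.027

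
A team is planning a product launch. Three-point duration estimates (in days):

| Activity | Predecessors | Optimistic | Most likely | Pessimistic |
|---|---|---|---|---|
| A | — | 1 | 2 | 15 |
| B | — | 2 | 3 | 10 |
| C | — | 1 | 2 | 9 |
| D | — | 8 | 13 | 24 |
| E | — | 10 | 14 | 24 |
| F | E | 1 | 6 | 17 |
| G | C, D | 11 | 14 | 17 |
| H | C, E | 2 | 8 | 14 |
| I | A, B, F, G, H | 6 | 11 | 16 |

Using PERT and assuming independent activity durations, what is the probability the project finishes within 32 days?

0.017

te_A = (1 + 4·2 + 15)/6 = 24/6 = 4; σ²_A = ((15−1)/6)² = 5.444
te_B = (2 + 4·3 + 10)/6 = 24/6 = 4; σ²_B = ((10−2)/6)² = 1.778
te_C = (1 + 4·2 + 9)/6 = 18/6 = 3; σ²_C = ((9−1)/6)² = 1.778
te_D = (8 + 4·13 + 24)/6 = 84/6 = 14; σ²_D = ((24−8)/6)² = 7.111
te_E = (10 + 4·14 + 24)/6 = 90/6 = 15; σ²_E = ((24−10)/6)² = 5.444
te_F = (1 + 4·6 + 17)/6 = 42/6 = 7; σ²_F = ((17−1)/6)² = 7.111
te_G = (11 + 4·14 + 17)/6 = 84/6 = 14; σ²_G = ((17−11)/6)² = 1.000
te_H = (2 + 4·8 + 14)/6 = 48/6 = 8; σ²_H = ((14−2)/6)² = 4.000
te_I = (6 + 4·11 + 16)/6 = 66/6 = 11; σ²_I = ((16−6)/6)² = 2.778

Forward pass:
ES_A = 0; EF_A = 4
ES_B = 0; EF_B = 4
ES_C = 0; EF_C = 3
ES_D = 0; EF_D = 14
ES_E = 0; EF_E = 15
ES_F = 15; EF_F = 15+7 = 22
ES_G = max(EF_C=3, EF_D=14) = 14; EF_G = 14+14 = 28
ES_H = max(EF_C=3, EF_E=15) = 15; EF_H = 15+8 = 23
ES_I = max(EF_A=4, EF_B=4, EF_F=22, EF_G=28, EF_H=23) = 28; EF_I = 28+11 = 39
Expected project duration μ = 39 days. Critical path: D → G → I.

Variance along critical path = 7.111 + 1.000 + 2.778 = 10.889; σ = √10.889 = 3.300 days.
Z = (32 − 39) / 3.300 = -2.121
P(T ≤ 32) = Φ(-2.121) ≈ 0.017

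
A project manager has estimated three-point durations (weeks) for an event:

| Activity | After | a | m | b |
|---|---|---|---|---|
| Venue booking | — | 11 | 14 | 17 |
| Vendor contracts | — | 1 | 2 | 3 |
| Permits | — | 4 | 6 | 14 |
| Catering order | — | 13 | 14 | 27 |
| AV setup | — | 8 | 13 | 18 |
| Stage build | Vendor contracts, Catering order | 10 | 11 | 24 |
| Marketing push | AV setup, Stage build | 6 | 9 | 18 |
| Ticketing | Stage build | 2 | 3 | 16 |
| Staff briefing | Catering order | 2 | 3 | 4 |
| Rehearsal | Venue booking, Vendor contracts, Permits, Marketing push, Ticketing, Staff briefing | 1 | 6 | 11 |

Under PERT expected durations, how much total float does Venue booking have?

25 weeks

te_Venue booking = (11 + 4·14 + 17)/6 = 84/6 = 14
te_Vendor contracts = (1 + 4·2 + 3)/6 = 12/6 = 2
te_Permits = (4 + 4·6 + 14)/6 = 42/6 = 7
te_Catering order = (13 + 4·14 + 27)/6 = 96/6 = 16
te_AV setup = (8 + 4·13 + 18)/6 = 78/6 = 13
te_Stage build = (10 + 4·11 + 24)/6 = 78/6 = 13
te_Marketing push = (6 + 4·9 + 18)/6 = 60/6 = 10
te_Ticketing = (2 + 4·3 + 16)/6 = 30/6 = 5
te_Staff briefing = (2 + 4·3 + 4)/6 = 18/6 = 3
te_Rehearsal = (1 + 4·6 + 11)/6 = 36/6 = 6

Forward pass:
ES_Venue booking = 0; EF_Venue booking = 14
ES_Vendor contracts = 0; EF_Vendor contracts = 2
ES_Permits = 0; EF_Permits = 7
ES_Catering order = 0; EF_Catering order = 16
ES_AV setup = 0; EF_AV setup = 13
ES_Stage build = max(EF_Vendor contracts=2, EF_Catering order=16) = 16; EF_Stage build = 16+13 = 29
ES_Marketing push = max(EF_AV setup=13, EF_Stage build=29) = 29; EF_Marketing push = 29+10 = 39
ES_Ticketing = 29; EF_Ticketing = 29+5 = 34
ES_Staff briefing = 16; EF_Staff briefing = 16+3 = 19
ES_Rehearsal = max(EF_Venue booking=14, EF_Vendor contracts=2, EF_Permits=7, EF_Marketing push=39, EF_Ticketing=34, EF_Staff briefing=19) = 39; EF_Rehearsal = 39+6 = 45
Expected project duration μ = 45 weeks. Critical path: Catering order → Stage build → Marketing push → Rehearsal.

Backward pass:
LF_Rehearsal = 45; LS_Rehearsal = 45−6 = 39
LF_Staff briefing = LS_Rehearsal = 39; LS_Staff briefing = 39−3 = 36
LF_Ticketing = LS_Rehearsal = 39; LS_Ticketing = 39−5 = 34
LF_Marketing push = LS_Rehearsal = 39; LS_Marketing push = 39−10 = 29
LF_Stage build = min(LS_Marketing push=29, LS_Ticketing=34) = 29; LS_Stage build = 29−13 = 16
LF_AV setup = LS_Marketing push = 29; LS_AV setup = 29−13 = 16
LF_Catering order = min(LS_Stage build=16, LS_Staff briefing=36) = 16; LS_Catering order = 16−16 = 0
LF_Permits = LS_Rehearsal = 39; LS_Permits = 39−7 = 32
LF_Vendor contracts = min(LS_Stage build=16, LS_Rehearsal=39) = 16; LS_Vendor contracts = 16−2 = 14
LF_Venue booking = LS_Rehearsal = 39; LS_Venue booking = 39−14 = 25
Slack_Venue booking = LS_Venue booking − ES_Venue booking = 25 − 0 = 25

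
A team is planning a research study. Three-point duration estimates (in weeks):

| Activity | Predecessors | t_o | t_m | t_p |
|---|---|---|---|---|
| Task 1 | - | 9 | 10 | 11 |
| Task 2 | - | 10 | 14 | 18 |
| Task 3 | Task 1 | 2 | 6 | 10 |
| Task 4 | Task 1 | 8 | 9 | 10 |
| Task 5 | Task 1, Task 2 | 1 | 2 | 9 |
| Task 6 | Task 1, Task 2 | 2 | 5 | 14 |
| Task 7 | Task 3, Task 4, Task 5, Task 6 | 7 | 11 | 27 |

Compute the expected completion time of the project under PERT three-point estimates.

33 weeks

te_Task 1 = (9 + 4·10 + 11)/6 = 60/6 = 10
te_Task 2 = (10 + 4·14 + 18)/6 = 84/6 = 14
te_Task 3 = (2 + 4·6 + 10)/6 = 36/6 = 6
te_Task 4 = (8 + 4·9 + 10)/6 = 54/6 = 9
te_Task 5 = (1 + 4·2 + 9)/6 = 18/6 = 3
te_Task 6 = (2 + 4·5 + 14)/6 = 36/6 = 6
te_Task 7 = (7 + 4·11 + 27)/6 = 78/6 = 13

Forward pass:
ES_Task 1 = 0; EF_Task 1 = 10
ES_Task 2 = 0; EF_Task 2 = 14
ES_Task 3 = 10; EF_Task 3 = 10+6 = 16
ES_Task 4 = 10; EF_Task 4 = 10+9 = 19
ES_Task 5 = max(EF_Task 1=10, EF_Task 2=14) = 14; EF_Task 5 = 14+3 = 17
ES_Task 6 = max(EF_Task 1=10, EF_Task 2=14) = 14; EF_Task 6 = 14+6 = 20
ES_Task 7 = max(EF_Task 3=16, EF_Task 4=19, EF_Task 5=17, EF_Task 6=20) = 20; EF_Task 7 = 20+13 = 33
Expected project duration μ = 33 weeks. Critical path: Task 2 → Task 6 → Task 7.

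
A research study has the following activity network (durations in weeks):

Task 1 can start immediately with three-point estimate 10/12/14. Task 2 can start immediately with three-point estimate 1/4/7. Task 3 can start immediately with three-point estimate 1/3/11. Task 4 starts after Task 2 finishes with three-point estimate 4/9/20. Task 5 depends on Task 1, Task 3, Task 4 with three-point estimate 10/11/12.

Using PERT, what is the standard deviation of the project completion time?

te_Task 1 = (10 + 4·12 + 14)/6 = 72/6 = 12; σ²_Task 1 = ((14−10)/6)² = 0.444
te_Task 2 = (1 + 4·4 + 7)/6 = 24/6 = 4; σ²_Task 2 = ((7−1)/6)² = 1.000
te_Task 3 = (1 + 4·3 + 11)/6 = 24/6 = 4; σ²_Task 3 = ((11−1)/6)² = 2.778
te_Task 4 = (4 + 4·9 + 20)/6 = 60/6 = 10; σ²_Task 4 = ((20−4)/6)² = 7.111
te_Task 5 = (10 + 4·11 + 12)/6 = 66/6 = 11; σ²_Task 5 = ((12−10)/6)² = 0.111

Forward pass:
ES_Task 1 = 0; EF_Task 1 = 12
ES_Task 2 = 0; EF_Task 2 = 4
ES_Task 3 = 0; EF_Task 3 = 4
ES_Task 4 = 4; EF_Task 4 = 4+10 = 14
ES_Task 5 = max(EF_Task 1=12, EF_Task 3=4, EF_Task 4=14) = 14; EF_Task 5 = 14+11 = 25
Expected project duration μ = 25 weeks. Critical path: Task 2 → Task 4 → Task 5.

Variance along critical path = 1.000 + 7.111 + 0.111 = 8.222
σ = √8.222 = 2.867 weeks

2.87 weeks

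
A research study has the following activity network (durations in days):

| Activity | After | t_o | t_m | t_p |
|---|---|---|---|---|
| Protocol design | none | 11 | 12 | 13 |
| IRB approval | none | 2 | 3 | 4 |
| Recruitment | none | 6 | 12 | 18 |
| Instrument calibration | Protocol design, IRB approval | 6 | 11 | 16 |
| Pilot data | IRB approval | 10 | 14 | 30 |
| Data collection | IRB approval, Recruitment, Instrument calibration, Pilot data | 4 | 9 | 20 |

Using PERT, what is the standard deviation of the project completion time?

3.16 days

te_Protocol design = (11 + 4·12 + 13)/6 = 72/6 = 12; σ²_Protocol design = ((13−11)/6)² = 0.111
te_IRB approval = (2 + 4·3 + 4)/6 = 18/6 = 3; σ²_IRB approval = ((4−2)/6)² = 0.111
te_Recruitment = (6 + 4·12 + 18)/6 = 72/6 = 12; σ²_Recruitment = ((18−6)/6)² = 4.000
te_Instrument calibration = (6 + 4·11 + 16)/6 = 66/6 = 11; σ²_Instrument calibration = ((16−6)/6)² = 2.778
te_Pilot data = (10 + 4·14 + 30)/6 = 96/6 = 16; σ²_Pilot data = ((30−10)/6)² = 11.111
te_Data collection = (4 + 4·9 + 20)/6 = 60/6 = 10; σ²_Data collection = ((20−4)/6)² = 7.111

Forward pass:
ES_Protocol design = 0; EF_Protocol design = 12
ES_IRB approval = 0; EF_IRB approval = 3
ES_Recruitment = 0; EF_Recruitment = 12
ES_Instrument calibration = max(EF_Protocol design=12, EF_IRB approval=3) = 12; EF_Instrument calibration = 12+11 = 23
ES_Pilot data = 3; EF_Pilot data = 3+16 = 19
ES_Data collection = max(EF_IRB approval=3, EF_Recruitment=12, EF_Instrument calibration=23, EF_Pilot data=19) = 23; EF_Data collection = 23+10 = 33
Expected project duration μ = 33 days. Critical path: Protocol design → Instrument calibration → Data collection.

Variance along critical path = 0.111 + 2.778 + 7.111 = 10.000
σ = √10.000 = 3.162 days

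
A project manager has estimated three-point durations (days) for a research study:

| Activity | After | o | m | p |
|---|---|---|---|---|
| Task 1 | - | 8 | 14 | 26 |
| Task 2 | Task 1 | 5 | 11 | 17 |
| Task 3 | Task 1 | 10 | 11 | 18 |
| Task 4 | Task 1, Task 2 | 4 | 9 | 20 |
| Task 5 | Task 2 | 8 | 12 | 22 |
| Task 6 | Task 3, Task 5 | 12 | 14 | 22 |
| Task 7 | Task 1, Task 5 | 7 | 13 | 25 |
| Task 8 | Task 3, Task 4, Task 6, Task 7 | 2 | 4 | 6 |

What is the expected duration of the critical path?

58 days

te_Task 1 = (8 + 4·14 + 26)/6 = 90/6 = 15
te_Task 2 = (5 + 4·11 + 17)/6 = 66/6 = 11
te_Task 3 = (10 + 4·11 + 18)/6 = 72/6 = 12
te_Task 4 = (4 + 4·9 + 20)/6 = 60/6 = 10
te_Task 5 = (8 + 4·12 + 22)/6 = 78/6 = 13
te_Task 6 = (12 + 4·14 + 22)/6 = 90/6 = 15
te_Task 7 = (7 + 4·13 + 25)/6 = 84/6 = 14
te_Task 8 = (2 + 4·4 + 6)/6 = 24/6 = 4

Forward pass:
ES_Task 1 = 0; EF_Task 1 = 15
ES_Task 2 = 15; EF_Task 2 = 15+11 = 26
ES_Task 3 = 15; EF_Task 3 = 15+12 = 27
ES_Task 4 = max(EF_Task 1=15, EF_Task 2=26) = 26; EF_Task 4 = 26+10 = 36
ES_Task 5 = 26; EF_Task 5 = 26+13 = 39
ES_Task 6 = max(EF_Task 3=27, EF_Task 5=39) = 39; EF_Task 6 = 39+15 = 54
ES_Task 7 = max(EF_Task 1=15, EF_Task 5=39) = 39; EF_Task 7 = 39+14 = 53
ES_Task 8 = max(EF_Task 3=27, EF_Task 4=36, EF_Task 6=54, EF_Task 7=53) = 54; EF_Task 8 = 54+4 = 58
Expected project duration μ = 58 days. Critical path: Task 1 → Task 2 → Task 5 → Task 6 → Task 8.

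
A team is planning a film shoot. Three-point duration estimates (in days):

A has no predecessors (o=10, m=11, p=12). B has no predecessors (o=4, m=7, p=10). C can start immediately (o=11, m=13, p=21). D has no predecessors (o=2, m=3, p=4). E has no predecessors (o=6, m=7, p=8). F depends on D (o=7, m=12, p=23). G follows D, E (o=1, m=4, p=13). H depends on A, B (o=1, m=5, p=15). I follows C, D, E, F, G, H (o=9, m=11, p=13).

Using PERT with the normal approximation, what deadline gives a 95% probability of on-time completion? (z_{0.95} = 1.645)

32.0 days

te_A = (10 + 4·11 + 12)/6 = 66/6 = 11; σ²_A = ((12−10)/6)² = 0.111
te_B = (4 + 4·7 + 10)/6 = 42/6 = 7; σ²_B = ((10−4)/6)² = 1.000
te_C = (11 + 4·13 + 21)/6 = 84/6 = 14; σ²_C = ((21−11)/6)² = 2.778
te_D = (2 + 4·3 + 4)/6 = 18/6 = 3; σ²_D = ((4−2)/6)² = 0.111
te_E = (6 + 4·7 + 8)/6 = 42/6 = 7; σ²_E = ((8−6)/6)² = 0.111
te_F = (7 + 4·12 + 23)/6 = 78/6 = 13; σ²_F = ((23−7)/6)² = 7.111
te_G = (1 + 4·4 + 13)/6 = 30/6 = 5; σ²_G = ((13−1)/6)² = 4.000
te_H = (1 + 4·5 + 15)/6 = 36/6 = 6; σ²_H = ((15−1)/6)² = 5.444
te_I = (9 + 4·11 + 13)/6 = 66/6 = 11; σ²_I = ((13−9)/6)² = 0.444

Forward pass:
ES_A = 0; EF_A = 11
ES_B = 0; EF_B = 7
ES_C = 0; EF_C = 14
ES_D = 0; EF_D = 3
ES_E = 0; EF_E = 7
ES_F = 3; EF_F = 3+13 = 16
ES_G = max(EF_D=3, EF_E=7) = 7; EF_G = 7+5 = 12
ES_H = max(EF_A=11, EF_B=7) = 11; EF_H = 11+6 = 17
ES_I = max(EF_C=14, EF_D=3, EF_E=7, EF_F=16, EF_G=12, EF_H=17) = 17; EF_I = 17+11 = 28
Expected project duration μ = 28 days. Critical path: A → H → I.

Variance along critical path = 0.111 + 5.444 + 0.444 = 6.000; σ = 2.449 days.
D = μ + z·σ = 28 + 1.645·2.449 = 32.0 days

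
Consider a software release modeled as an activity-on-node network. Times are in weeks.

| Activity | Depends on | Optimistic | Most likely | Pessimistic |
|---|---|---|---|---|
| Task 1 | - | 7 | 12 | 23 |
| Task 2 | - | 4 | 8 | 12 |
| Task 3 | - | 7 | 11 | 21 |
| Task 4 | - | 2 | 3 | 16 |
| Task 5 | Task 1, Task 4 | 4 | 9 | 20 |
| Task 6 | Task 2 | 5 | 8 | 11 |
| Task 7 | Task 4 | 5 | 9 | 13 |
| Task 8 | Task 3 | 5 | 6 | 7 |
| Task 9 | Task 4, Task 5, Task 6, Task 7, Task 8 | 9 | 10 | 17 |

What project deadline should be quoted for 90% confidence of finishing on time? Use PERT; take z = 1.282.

te_Task 1 = (7 + 4·12 + 23)/6 = 78/6 = 13; σ²_Task 1 = ((23−7)/6)² = 7.111
te_Task 2 = (4 + 4·8 + 12)/6 = 48/6 = 8; σ²_Task 2 = ((12−4)/6)² = 1.778
te_Task 3 = (7 + 4·11 + 21)/6 = 72/6 = 12; σ²_Task 3 = ((21−7)/6)² = 5.444
te_Task 4 = (2 + 4·3 + 16)/6 = 30/6 = 5; σ²_Task 4 = ((16−2)/6)² = 5.444
te_Task 5 = (4 + 4·9 + 20)/6 = 60/6 = 10; σ²_Task 5 = ((20−4)/6)² = 7.111
te_Task 6 = (5 + 4·8 + 11)/6 = 48/6 = 8; σ²_Task 6 = ((11−5)/6)² = 1.000
te_Task 7 = (5 + 4·9 + 13)/6 = 54/6 = 9; σ²_Task 7 = ((13−5)/6)² = 1.778
te_Task 8 = (5 + 4·6 + 7)/6 = 36/6 = 6; σ²_Task 8 = ((7−5)/6)² = 0.111
te_Task 9 = (9 + 4·10 + 17)/6 = 66/6 = 11; σ²_Task 9 = ((17−9)/6)² = 1.778

Forward pass:
ES_Task 1 = 0; EF_Task 1 = 13
ES_Task 2 = 0; EF_Task 2 = 8
ES_Task 3 = 0; EF_Task 3 = 12
ES_Task 4 = 0; EF_Task 4 = 5
ES_Task 5 = max(EF_Task 1=13, EF_Task 4=5) = 13; EF_Task 5 = 13+10 = 23
ES_Task 6 = 8; EF_Task 6 = 8+8 = 16
ES_Task 7 = 5; EF_Task 7 = 5+9 = 14
ES_Task 8 = 12; EF_Task 8 = 12+6 = 18
ES_Task 9 = max(EF_Task 4=5, EF_Task 5=23, EF_Task 6=16, EF_Task 7=14, EF_Task 8=18) = 23; EF_Task 9 = 23+11 = 34
Expected project duration μ = 34 weeks. Critical path: Task 1 → Task 5 → Task 9.

Variance along critical path = 7.111 + 7.111 + 1.778 = 16.000; σ = 4.000 weeks.
D = μ + z·σ = 34 + 1.282·4.000 = 39.1 weeks

39.1 weeks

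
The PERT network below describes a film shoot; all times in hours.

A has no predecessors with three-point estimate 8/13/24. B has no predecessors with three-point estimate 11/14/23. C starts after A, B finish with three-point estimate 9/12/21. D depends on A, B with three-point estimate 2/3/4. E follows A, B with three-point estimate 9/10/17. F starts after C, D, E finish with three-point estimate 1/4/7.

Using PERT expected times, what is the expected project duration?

te_A = (8 + 4·13 + 24)/6 = 84/6 = 14
te_B = (11 + 4·14 + 23)/6 = 90/6 = 15
te_C = (9 + 4·12 + 21)/6 = 78/6 = 13
te_D = (2 + 4·3 + 4)/6 = 18/6 = 3
te_E = (9 + 4·10 + 17)/6 = 66/6 = 11
te_F = (1 + 4·4 + 7)/6 = 24/6 = 4

Forward pass:
ES_A = 0; EF_A = 14
ES_B = 0; EF_B = 15
ES_C = max(EF_A=14, EF_B=15) = 15; EF_C = 15+13 = 28
ES_D = max(EF_A=14, EF_B=15) = 15; EF_D = 15+3 = 18
ES_E = max(EF_A=14, EF_B=15) = 15; EF_E = 15+11 = 26
ES_F = max(EF_C=28, EF_D=18, EF_E=26) = 28; EF_F = 28+4 = 32
Expected project duration μ = 32 hours. Critical path: B → C → F.

32 hours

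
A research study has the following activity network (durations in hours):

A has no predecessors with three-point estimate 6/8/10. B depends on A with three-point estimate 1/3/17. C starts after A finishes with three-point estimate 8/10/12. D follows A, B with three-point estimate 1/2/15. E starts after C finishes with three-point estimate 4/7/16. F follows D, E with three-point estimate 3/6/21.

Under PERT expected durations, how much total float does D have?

9 hours

te_A = (6 + 4·8 + 10)/6 = 48/6 = 8
te_B = (1 + 4·3 + 17)/6 = 30/6 = 5
te_C = (8 + 4·10 + 12)/6 = 60/6 = 10
te_D = (1 + 4·2 + 15)/6 = 24/6 = 4
te_E = (4 + 4·7 + 16)/6 = 48/6 = 8
te_F = (3 + 4·6 + 21)/6 = 48/6 = 8

Forward pass:
ES_A = 0; EF_A = 8
ES_B = 8; EF_B = 8+5 = 13
ES_C = 8; EF_C = 8+10 = 18
ES_D = max(EF_A=8, EF_B=13) = 13; EF_D = 13+4 = 17
ES_E = 18; EF_E = 18+8 = 26
ES_F = max(EF_D=17, EF_E=26) = 26; EF_F = 26+8 = 34
Expected project duration μ = 34 hours. Critical path: A → C → E → F.

Backward pass:
LF_F = 34; LS_F = 34−8 = 26
LF_E = LS_F = 26; LS_E = 26−8 = 18
LF_D = LS_F = 26; LS_D = 26−4 = 22
LF_C = LS_E = 18; LS_C = 18−10 = 8
LF_B = LS_D = 22; LS_B = 22−5 = 17
LF_A = min(LS_B=17, LS_C=8, LS_D=22) = 8; LS_A = 8−8 = 0
Slack_D = LS_D − ES_D = 22 − 13 = 9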